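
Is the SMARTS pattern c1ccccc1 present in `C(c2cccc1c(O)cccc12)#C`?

The pattern c1ccccc1 describes six aromatic carbons in a ring — a benzene ring.
The required atom environment is present in the molecule, so the pattern matches.

Yes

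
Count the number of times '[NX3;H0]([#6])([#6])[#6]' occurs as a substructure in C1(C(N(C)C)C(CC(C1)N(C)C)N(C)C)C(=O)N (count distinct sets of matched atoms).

[NX3;H0]([#6])([#6])[#6] is the SMARTS for a tertiary amine: a trivalent nitrogen with no H, bonded to three carbons.
The molecule carries 3 separate instances of a dimethylamino group (-N(CH3)2) meeting every constraint; each maps to a distinct set of atoms, giving 3 matches.

3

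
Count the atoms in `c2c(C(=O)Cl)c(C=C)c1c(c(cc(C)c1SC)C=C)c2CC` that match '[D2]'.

6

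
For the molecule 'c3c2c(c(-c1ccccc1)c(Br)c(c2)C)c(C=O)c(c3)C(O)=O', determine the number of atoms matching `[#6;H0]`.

9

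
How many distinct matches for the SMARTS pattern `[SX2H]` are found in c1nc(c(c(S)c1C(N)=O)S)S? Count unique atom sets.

[SX2H] is the SMARTS for a thiol: an aliphatic sulfur with two connections, one being H.
The molecule carries 3 separate instances of a thiol (-SH) meeting every constraint; each maps to a distinct set of atoms, giving 3 matches.

3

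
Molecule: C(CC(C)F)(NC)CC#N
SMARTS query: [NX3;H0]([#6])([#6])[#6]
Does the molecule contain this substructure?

No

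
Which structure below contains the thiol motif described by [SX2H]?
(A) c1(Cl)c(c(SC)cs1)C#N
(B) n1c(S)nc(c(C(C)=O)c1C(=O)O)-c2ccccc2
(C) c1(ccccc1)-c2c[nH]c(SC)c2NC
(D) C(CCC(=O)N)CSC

[SX2H] describes an aliphatic sulfur with two connections, one being H (a thiol).
(A) has a methylthio ether (-SCH3) but the sulfur has H0 (bonded to two carbons), not H1.
(B) contains a thiol (-SH), which satisfies every atom and bond constraint.
(C) has a methylthio ether (-SCH3) but the sulfur has H0 (bonded to two carbons), not H1.
(D) has a methylthio ether (-SCH3) but the sulfur has H0 (bonded to two carbons), not H1.
So the answer is (B).

B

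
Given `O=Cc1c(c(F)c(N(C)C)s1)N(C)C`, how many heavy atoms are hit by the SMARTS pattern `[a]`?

5

The query [a] means: a matches any aromatic atom.
Check the 14 heavy atoms by environment: 1× s (aromatic) → match; 4× c (aromatic) → match; 5× C → no; 1× O → no; 2× N → no; 1× F → no.
Summing the matching environments: 1 + 4 = 5 matching atoms.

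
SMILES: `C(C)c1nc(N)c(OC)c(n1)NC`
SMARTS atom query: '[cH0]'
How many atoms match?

4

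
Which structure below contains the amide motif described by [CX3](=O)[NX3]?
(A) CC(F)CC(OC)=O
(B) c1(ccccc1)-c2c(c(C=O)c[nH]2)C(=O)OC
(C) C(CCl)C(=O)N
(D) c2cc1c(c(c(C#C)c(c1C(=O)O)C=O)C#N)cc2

[CX3](=O)[NX3] describes a carbonyl carbon bonded to a trivalent nitrogen (an amide).
(A) has a methyl-ester group (-C(=O)OCH3) but the carbonyl is bonded to O, not to an NX3 nitrogen.
(B) has a methyl-ester group (-C(=O)OCH3) but the carbonyl is bonded to O, not to an NX3 nitrogen.
(C) contains a primary amide (-C(=O)NH2), which satisfies every atom and bond constraint.
(D) has a carboxylic acid group (-C(=O)OH) but the carbonyl is bonded to O, not to an NX3 nitrogen.
So the answer is (C).

C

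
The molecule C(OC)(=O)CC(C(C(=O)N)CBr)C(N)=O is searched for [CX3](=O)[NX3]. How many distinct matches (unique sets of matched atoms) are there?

2

[CX3](=O)[NX3] is the SMARTS for an amide: a carbonyl carbon bonded to a trivalent nitrogen.
The molecule carries 2 separate instances of a primary amide (-C(=O)NH2) meeting every constraint; each maps to a distinct set of atoms, giving 2 matches.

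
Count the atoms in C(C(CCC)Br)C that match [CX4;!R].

6

The query [CX4;!R] means: aliphatic carbon with four total connections, not in a ring.
Check the 7 heavy atoms by environment: 6× C (X4, acyclic) → match; 1× Br (X1, acyclic) → no.
That gives 6 matching atoms.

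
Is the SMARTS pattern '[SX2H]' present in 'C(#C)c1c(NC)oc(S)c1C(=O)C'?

The pattern [SX2H] describes an aliphatic sulfur with two connections, one being H — a thiol.
The molecule carries a thiol (-SH), whose atoms satisfy every constraint of the query, so the pattern matches.

Yes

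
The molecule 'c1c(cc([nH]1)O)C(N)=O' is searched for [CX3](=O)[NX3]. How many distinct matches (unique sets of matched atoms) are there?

1

[CX3](=O)[NX3] is the SMARTS for an amide: a carbonyl carbon bonded to a trivalent nitrogen.
Exactly one fragment in the molecule meets all constraints, giving 1 match.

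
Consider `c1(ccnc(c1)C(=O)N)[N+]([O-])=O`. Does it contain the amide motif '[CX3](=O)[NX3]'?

Yes

The pattern [CX3](=O)[NX3] describes a carbonyl carbon bonded to a trivalent nitrogen — an amide.
The molecule carries a primary amide (-C(=O)NH2), whose atoms satisfy every constraint of the query, so the pattern matches.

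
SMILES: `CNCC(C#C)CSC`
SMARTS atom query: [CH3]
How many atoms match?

2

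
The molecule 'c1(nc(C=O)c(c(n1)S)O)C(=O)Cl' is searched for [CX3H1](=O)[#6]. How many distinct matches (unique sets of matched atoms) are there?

[CX3H1](=O)[#6] is the SMARTS for an aldehyde: an sp2 carbon with one H, double-bonded to O and single-bonded to carbon.
Exactly one fragment in the molecule meets all constraints, giving 1 match.

1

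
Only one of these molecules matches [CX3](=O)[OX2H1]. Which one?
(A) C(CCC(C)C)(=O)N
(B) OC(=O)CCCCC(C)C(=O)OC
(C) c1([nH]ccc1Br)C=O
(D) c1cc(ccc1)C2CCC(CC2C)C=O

B

[CX3](=O)[OX2H1] describes an sp2 carbon double-bonded to O and single-bonded to an -OH oxygen (a carboxylic acid).
(A) has a primary amide (-C(=O)NH2) but the carbonyl is bonded to N, not to an -OH oxygen.
(B) contains a carboxylic acid group (-C(=O)OH), which satisfies every atom and bond constraint.
(C) has an aldehyde (-CHO) but there is no singly-bonded oxygen on the carbonyl carbon.
(D) has an aldehyde (-CHO) but there is no singly-bonded oxygen on the carbonyl carbon.
So the answer is (B).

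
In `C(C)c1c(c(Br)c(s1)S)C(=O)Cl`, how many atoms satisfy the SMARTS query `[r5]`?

The query [r5] means: r5 matches atoms in a five-membered ring.
Check the 12 heavy atoms by environment: 1× s (aromatic, in 5-ring) → match; 4× c (aromatic, in 5-ring) → match; 1× Br (acyclic) → no; 3× C (acyclic) → no; 1× S (acyclic) → no; 1× O (acyclic) → no; 1× Cl (acyclic) → no.
Summing the matching environments: 1 + 4 = 5 matching atoms.

5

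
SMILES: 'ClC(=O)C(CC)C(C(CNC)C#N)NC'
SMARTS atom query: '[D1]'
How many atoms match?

6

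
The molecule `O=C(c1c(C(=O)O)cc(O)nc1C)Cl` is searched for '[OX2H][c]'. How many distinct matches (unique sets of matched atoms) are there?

1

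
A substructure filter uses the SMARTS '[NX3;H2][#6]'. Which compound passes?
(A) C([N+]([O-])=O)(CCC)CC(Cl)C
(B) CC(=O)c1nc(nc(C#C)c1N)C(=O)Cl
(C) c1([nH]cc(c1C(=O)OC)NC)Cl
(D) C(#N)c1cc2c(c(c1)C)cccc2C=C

[NX3;H2][#6] describes a trivalent nitrogen with two H attached to carbon (a primary amine).
(A) has a nitro group (-[N+](=O)[O-]) but the nitrogen is [N+] with no H, not NX3H2.
(B) contains a primary amino group (-NH2), which satisfies every atom and bond constraint.
(C) has an N-methylamino group (-NHCH3) but the nitrogen bears two carbons and only one H (H1), not H2.
(D) has a nitrile (-C#N) but the nitrogen is NX1 (triple-bonded), not NX3 with two H.
So the answer is (B).

B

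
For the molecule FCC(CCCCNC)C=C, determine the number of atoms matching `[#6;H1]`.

The query [#6;H1] means: any carbon bearing exactly one hydrogen.
Check the 11 heavy atoms by environment: 6× C (H2) → no; 2× C (H1) → match; 1× F (H0) → no; 1× N (H1) → no; 1× C (H3) → no.
That gives 2 matching atoms.

2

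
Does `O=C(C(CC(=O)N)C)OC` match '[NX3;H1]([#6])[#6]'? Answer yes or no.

No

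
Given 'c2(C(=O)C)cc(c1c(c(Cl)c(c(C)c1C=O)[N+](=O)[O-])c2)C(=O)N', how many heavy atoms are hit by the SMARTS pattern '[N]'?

2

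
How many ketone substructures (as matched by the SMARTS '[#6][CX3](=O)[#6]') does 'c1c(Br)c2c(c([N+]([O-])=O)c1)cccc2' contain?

0

[#6][CX3](=O)[#6] is the SMARTS for a ketone: a carbonyl carbon (no H) flanked by two carbons.
No fragment in the molecule satisfies every constraint, giving 0 matches.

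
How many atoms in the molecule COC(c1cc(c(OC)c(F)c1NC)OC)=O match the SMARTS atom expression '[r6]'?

6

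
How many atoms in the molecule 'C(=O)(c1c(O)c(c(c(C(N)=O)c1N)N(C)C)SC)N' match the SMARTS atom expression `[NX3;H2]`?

The query [NX3;H2] means: aliphatic N with 3 total connections, two of them H — an -NH2 nitrogen (amine or amide).
Check the 19 heavy atoms by environment: 6× c (aromatic, H0, X3) → no; 1× S (H0, X2) → no; 3× C (H3, X4) → no; 1× O (H1, X2) → no; 3× N (H2, X3) → match; 2× C (H0, X3) → no; 2× O (H0, X1) → no; 1× N (H0, X3) → no.
That gives 3 matching atoms.

3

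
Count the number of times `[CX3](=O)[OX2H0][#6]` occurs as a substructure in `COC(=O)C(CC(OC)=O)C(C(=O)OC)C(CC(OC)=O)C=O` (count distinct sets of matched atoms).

4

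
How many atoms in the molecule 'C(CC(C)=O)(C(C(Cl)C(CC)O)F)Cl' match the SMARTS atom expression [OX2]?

1

Check the 14 heavy atoms by environment: 8× C (X4) → no; 1× F (X1) → no; 2× Cl (X1) → no; 1× C (X3) → no; 1× O (X1) → no; 1× O (X2) → match.
That gives 1 matching atom.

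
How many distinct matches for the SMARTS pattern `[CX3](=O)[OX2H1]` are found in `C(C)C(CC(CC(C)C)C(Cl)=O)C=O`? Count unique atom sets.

0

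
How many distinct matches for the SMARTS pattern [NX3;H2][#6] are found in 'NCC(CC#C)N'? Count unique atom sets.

[NX3;H2][#6] is the SMARTS for a primary amine: a trivalent nitrogen with two H attached to carbon.
The molecule carries 2 separate instances of a primary amino group (-NH2) meeting every constraint; each maps to a distinct set of atoms, giving 2 matches.

2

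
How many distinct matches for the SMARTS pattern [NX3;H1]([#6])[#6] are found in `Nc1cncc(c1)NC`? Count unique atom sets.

1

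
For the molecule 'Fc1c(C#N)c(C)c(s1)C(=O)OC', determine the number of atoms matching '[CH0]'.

2

The query [CH0] means: aliphatic carbon with no attached hydrogen.
Check the 13 heavy atoms by environment: 1× s (aromatic, H0) → no; 4× c (aromatic, H0) → no; 1× F (H0) → no; 2× C (H0) → match; 1× N (H0) → no; 2× C (H3) → no; 2× O (H0) → no.
That gives 2 matching atoms.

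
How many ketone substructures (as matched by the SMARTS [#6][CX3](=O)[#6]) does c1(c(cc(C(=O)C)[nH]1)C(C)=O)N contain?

2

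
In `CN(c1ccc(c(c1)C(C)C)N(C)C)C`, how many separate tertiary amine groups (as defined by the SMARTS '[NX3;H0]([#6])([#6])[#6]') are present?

2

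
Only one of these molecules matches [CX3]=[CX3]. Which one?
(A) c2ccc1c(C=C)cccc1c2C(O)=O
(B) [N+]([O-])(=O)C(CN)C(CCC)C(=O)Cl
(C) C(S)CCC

A

[CX3]=[CX3] describes a non-aromatic C=C double bond between two sp2 carbons (an alkene).
(A) contains a vinyl group (-CH=CH2), which satisfies every atom and bond constraint.
(B) has an ethyl group (-CH2CH3) but its C-C bond is a single bond between CX4 carbons, not CX3=CX3.
(C) has an ethyl group (-CH2CH3) but its C-C bond is a single bond between CX4 carbons, not CX3=CX3.
So the answer is (A).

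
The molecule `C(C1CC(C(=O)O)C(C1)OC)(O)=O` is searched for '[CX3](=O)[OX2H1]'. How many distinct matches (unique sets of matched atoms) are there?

2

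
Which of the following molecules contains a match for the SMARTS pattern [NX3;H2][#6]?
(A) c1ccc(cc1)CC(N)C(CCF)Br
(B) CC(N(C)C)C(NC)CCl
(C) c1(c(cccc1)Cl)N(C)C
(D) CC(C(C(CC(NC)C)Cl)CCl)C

A

[NX3;H2][#6] describes a trivalent nitrogen with two H attached to carbon (a primary amine).
(A) contains a primary amino group (-NH2), which satisfies every atom and bond constraint.
(B) has a dimethylamino group (-N(CH3)2) but the nitrogen has H0, not H2.
(C) has a dimethylamino group (-N(CH3)2) but the nitrogen has H0, not H2.
(D) has an N-methylamino group (-NHCH3) but the nitrogen bears two carbons and only one H (H1), not H2.
So the answer is (A).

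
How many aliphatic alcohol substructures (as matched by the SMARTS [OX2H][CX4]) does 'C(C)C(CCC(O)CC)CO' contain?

[OX2H][CX4] is the SMARTS for an aliphatic alcohol: a hydroxyl oxygen bound to an sp3 (X4) carbon.
The molecule carries 2 separate instances of a hydroxyl group (-OH) meeting every constraint; each maps to a distinct set of atoms, giving 2 matches.

2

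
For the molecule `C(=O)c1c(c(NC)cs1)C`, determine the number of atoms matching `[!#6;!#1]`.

3

The query [!#6;!#1] means: not carbon and not hydrogen — any heteroatom.
Check the 10 heavy atoms by environment: 1× s (aromatic) → match; 4× c (aromatic) → no; 3× C → no; 1× O → match; 1× N → match.
Summing the matching environments: 1 + 1 + 1 = 3 matching atoms.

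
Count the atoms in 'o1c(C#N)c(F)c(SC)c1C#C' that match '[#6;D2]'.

The query [#6;D2] means: any carbon bonded to exactly two heavy atoms.
Check the 12 heavy atoms by environment: 1× o (aromatic, D2) → no; 4× c (aromatic, D3) → no; 2× C (D2) → match; 2× C (D1) → no; 1× F (D1) → no; 1× S (D2) → no; 1× N (D1) → no.
That gives 2 matching atoms.

2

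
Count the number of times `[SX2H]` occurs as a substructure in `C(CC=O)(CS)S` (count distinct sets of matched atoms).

2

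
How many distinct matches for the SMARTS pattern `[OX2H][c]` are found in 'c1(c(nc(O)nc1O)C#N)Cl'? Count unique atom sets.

2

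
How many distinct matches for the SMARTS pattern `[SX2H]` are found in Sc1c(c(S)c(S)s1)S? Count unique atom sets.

[SX2H] is the SMARTS for a thiol: an aliphatic sulfur with two connections, one being H.
The molecule carries 4 separate instances of a thiol (-SH) meeting every constraint; each maps to a distinct set of atoms, giving 4 matches.

4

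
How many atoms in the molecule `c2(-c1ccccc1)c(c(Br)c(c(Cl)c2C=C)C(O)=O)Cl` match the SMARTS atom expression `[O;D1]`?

2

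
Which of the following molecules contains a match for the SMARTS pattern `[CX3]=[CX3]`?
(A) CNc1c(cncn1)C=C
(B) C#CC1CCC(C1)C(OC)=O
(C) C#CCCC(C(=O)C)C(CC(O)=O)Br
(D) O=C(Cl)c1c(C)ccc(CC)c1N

A

[CX3]=[CX3] describes a non-aromatic C=C double bond between two sp2 carbons (an alkene).
(A) contains a vinyl group (-CH=CH2), which satisfies every atom and bond constraint.
(B) has an ethynyl group (-C#CH) but the C-C bond is a triple bond, not a double bond.
(C) has an ethynyl group (-C#CH) but the C-C bond is a triple bond, not a double bond.
(D) has an ethyl group (-CH2CH3) but its C-C bond is a single bond between CX4 carbons, not CX3=CX3.
So the answer is (A).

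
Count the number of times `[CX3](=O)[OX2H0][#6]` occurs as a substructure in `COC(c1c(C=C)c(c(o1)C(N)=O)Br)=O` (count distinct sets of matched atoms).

1

[CX3](=O)[OX2H0][#6] is the SMARTS for an ester: a carbonyl carbon bonded to an oxygen that is itself bonded to carbon (no H on that O).
Exactly one fragment in the molecule meets all constraints, giving 1 match.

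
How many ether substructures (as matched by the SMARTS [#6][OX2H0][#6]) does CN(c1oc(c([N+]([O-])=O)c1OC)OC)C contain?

2

[#6][OX2H0][#6] is the SMARTS for an ether: an aliphatic oxygen bridging two carbons with no H on the oxygen.
The molecule carries 2 separate instances of a methoxy ether (-OCH3) meeting every constraint; each maps to a distinct set of atoms, giving 2 matches.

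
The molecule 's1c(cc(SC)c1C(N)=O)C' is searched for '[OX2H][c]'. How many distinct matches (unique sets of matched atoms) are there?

0

[OX2H][c] is the SMARTS for a phenol: a hydroxyl oxygen attached to an aromatic carbon.
No fragment in the molecule satisfies every constraint, giving 0 matches.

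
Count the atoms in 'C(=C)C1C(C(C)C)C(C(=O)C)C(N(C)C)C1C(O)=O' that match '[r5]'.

5

Check the 19 heavy atoms by environment: 5× C (in 5-ring) → match; 1× N (acyclic) → no; 10× C (acyclic) → no; 3× O (acyclic) → no.
That gives 5 matching atoms.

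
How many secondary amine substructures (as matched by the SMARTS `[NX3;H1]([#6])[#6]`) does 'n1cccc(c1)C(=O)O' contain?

0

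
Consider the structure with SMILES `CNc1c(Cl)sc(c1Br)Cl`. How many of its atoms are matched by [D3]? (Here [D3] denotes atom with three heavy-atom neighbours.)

4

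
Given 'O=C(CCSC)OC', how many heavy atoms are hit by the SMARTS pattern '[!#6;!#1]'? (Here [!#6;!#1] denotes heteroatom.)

3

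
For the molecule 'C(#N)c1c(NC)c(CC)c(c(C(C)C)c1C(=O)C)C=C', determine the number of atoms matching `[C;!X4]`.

Check the 20 heavy atoms by environment: 6× c (aromatic, X3) → no; 3× C (X3) → match; 1× O (X1) → no; 7× C (X4) → no; 1× N (X3) → no; 1× C (X2) → match; 1× N (X1) → no.
Summing the matching environments: 3 + 1 = 4 matching atoms.

4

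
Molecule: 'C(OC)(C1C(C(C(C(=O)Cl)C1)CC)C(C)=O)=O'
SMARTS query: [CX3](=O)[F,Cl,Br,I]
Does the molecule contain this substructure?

Yes

The pattern [CX3](=O)[F,Cl,Br,I] describes a carbonyl carbon bonded to a halogen — an acyl halide.
The molecule carries an acyl chloride (-C(=O)Cl), whose atoms satisfy every constraint of the query, so the pattern matches.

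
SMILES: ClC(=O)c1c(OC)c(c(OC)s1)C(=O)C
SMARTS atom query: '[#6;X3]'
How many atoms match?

The query [#6;X3] means: any carbon (aromatic or not) with three total connections.
Check the 15 heavy atoms by environment: 1× s (aromatic, X2) → no; 4× c (aromatic, X3) → match; 2× O (X2) → no; 3× C (X4) → no; 2× C (X3) → match; 2× O (X1) → no; 1× Cl (X1) → no.
Summing the matching environments: 4 + 2 = 6 matching atoms.

6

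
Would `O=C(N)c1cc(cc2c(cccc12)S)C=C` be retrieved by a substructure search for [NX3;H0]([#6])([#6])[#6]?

No

The pattern [NX3;H0]([#6])([#6])[#6] describes a trivalent nitrogen with no H, bonded to three carbons — a tertiary amine.
The closest candidate here is a primary amide (-C(=O)NH2), but the amide nitrogen has H2 and only one carbon neighbour. No other fragment satisfies the full query, so there is no match.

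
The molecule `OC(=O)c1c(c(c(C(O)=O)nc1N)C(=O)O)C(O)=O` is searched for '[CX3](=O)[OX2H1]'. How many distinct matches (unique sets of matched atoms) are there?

4

[CX3](=O)[OX2H1] is the SMARTS for a carboxylic acid: an sp2 carbon double-bonded to O and single-bonded to an -OH oxygen.
The molecule carries 4 separate instances of a carboxylic acid group (-C(=O)OH) meeting every constraint; each maps to a distinct set of atoms, giving 4 matches.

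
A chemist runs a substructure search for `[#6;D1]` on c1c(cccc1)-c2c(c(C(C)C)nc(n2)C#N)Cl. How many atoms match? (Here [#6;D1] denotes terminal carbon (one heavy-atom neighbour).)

2

Check the 18 heavy atoms by environment: 2× n (aromatic, D2) → no; 5× c (aromatic, D3) → no; 1× C (D2) → no; 1× N (D1) → no; 5× c (aromatic, D2) → no; 1× Cl (D1) → no; 1× C (D3) → no; 2× C (D1) → match.
That gives 2 matching atoms.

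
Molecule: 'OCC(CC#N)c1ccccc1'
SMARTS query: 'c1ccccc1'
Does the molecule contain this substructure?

Yes

The pattern c1ccccc1 describes six aromatic carbons in a ring — a benzene ring.
The molecule carries a phenyl ring, whose atoms satisfy every constraint of the query, so the pattern matches.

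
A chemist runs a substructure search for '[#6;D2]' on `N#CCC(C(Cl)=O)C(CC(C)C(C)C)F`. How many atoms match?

The query [#6;D2] means: any carbon bonded to exactly two heavy atoms.
Check the 15 heavy atoms by environment: 3× C (D2) → match; 5× C (D3) → no; 3× C (D1) → no; 1× F (D1) → no; 1× O (D1) → no; 1× Cl (D1) → no; 1× N (D1) → no.
That gives 3 matching atoms.

3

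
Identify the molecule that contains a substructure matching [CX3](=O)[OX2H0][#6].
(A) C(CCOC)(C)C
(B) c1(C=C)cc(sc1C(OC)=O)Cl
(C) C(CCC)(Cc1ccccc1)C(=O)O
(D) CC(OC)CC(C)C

[CX3](=O)[OX2H0][#6] describes a carbonyl carbon bonded to an oxygen that is itself bonded to carbon (no H on that O) (an ester).
(A) has a methoxy ether (-OCH3) but the ether oxygen is not adjacent to a C=O carbon.
(B) contains a methyl-ester group (-C(=O)OCH3), which satisfies every atom and bond constraint.
(C) has a carboxylic acid group (-C(=O)OH) but the singly-bonded O carries H (OX2H1, not H0).
(D) has a methoxy ether (-OCH3) but the ether oxygen is not adjacent to a C=O carbon.
So the answer is (B).

B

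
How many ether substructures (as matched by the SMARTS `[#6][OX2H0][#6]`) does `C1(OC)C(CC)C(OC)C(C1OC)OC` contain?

4

[#6][OX2H0][#6] is the SMARTS for an ether: an aliphatic oxygen bridging two carbons with no H on the oxygen.
The molecule carries 4 separate instances of a methoxy ether (-OCH3) meeting every constraint; each maps to a distinct set of atoms, giving 4 matches.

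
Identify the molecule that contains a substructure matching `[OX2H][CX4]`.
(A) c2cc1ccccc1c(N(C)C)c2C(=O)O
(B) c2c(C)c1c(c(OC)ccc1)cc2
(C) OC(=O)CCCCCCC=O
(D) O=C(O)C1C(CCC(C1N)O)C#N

D

[OX2H][CX4] describes a hydroxyl oxygen bound to an sp3 (X4) carbon (an aliphatic alcohol).
(A) has a carboxylic acid group (-C(=O)OH) but the -OH is on a CX3 carbonyl carbon, not a CX4 carbon.
(B) has a methoxy ether (-OCH3) but the oxygen has H0 (ether), not H1.
(C) has a carboxylic acid group (-C(=O)OH) but the -OH is on a CX3 carbonyl carbon, not a CX4 carbon.
(D) contains a hydroxyl group (-OH), which satisfies every atom and bond constraint.
So the answer is (D).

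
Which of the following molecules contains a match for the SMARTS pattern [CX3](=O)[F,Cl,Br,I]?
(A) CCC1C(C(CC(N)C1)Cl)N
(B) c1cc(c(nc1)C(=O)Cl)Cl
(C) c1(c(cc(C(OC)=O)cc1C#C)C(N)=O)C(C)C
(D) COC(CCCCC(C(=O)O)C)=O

[CX3](=O)[F,Cl,Br,I] describes a carbonyl carbon bonded to a halogen (an acyl halide).
(A) has a chloro substituent but the Cl is not on a carbonyl carbon.
(B) contains an acyl chloride (-C(=O)Cl), which satisfies every atom and bond constraint.
(C) has a methyl-ester group (-C(=O)OCH3) but the carbonyl is bonded to -O-C, not to a halogen.
(D) has a carboxylic acid group (-C(=O)OH) but the carbonyl is bonded to -OH, not to a halogen.
So the answer is (B).

B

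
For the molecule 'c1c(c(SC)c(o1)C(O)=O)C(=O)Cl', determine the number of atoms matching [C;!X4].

The query [C;!X4] means: aliphatic carbon that does not have four total connections.
Check the 13 heavy atoms by environment: 1× o (aromatic, X2) → no; 4× c (aromatic, X3) → no; 2× C (X3) → match; 2× O (X1) → no; 1× Cl (X1) → no; 1× O (X2) → no; 1× S (X2) → no; 1× C (X4) → no.
That gives 2 matching atoms.

2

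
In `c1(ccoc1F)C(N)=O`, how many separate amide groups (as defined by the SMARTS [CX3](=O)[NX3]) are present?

[CX3](=O)[NX3] is the SMARTS for an amide: a carbonyl carbon bonded to a trivalent nitrogen.
Exactly one fragment in the molecule meets all constraints, giving 1 match.

1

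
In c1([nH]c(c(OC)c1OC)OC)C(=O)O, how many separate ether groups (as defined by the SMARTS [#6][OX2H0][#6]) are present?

3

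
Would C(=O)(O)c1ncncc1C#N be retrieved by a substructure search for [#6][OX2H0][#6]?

No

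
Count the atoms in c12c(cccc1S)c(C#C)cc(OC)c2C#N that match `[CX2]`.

3

Check the 17 heavy atoms by environment: 10× c (aromatic, X3) → no; 3× C (X2) → match; 1× O (X2) → no; 1× C (X4) → no; 1× S (X2) → no; 1× N (X1) → no.
That gives 3 matching atoms.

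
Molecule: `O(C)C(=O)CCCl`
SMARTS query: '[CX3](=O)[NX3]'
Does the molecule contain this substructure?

No

The pattern [CX3](=O)[NX3] describes a carbonyl carbon bonded to a trivalent nitrogen — an amide.
The closest candidate here is a methyl-ester group (-C(=O)OCH3), but the carbonyl is bonded to O, not to an NX3 nitrogen. No other fragment satisfies the full query, so there is no match.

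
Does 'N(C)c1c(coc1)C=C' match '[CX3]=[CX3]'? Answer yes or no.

The pattern [CX3]=[CX3] describes a non-aromatic C=C double bond between two sp2 carbons — an alkene.
The molecule carries a vinyl group (-CH=CH2), whose atoms satisfy every constraint of the query, so the pattern matches.

Yes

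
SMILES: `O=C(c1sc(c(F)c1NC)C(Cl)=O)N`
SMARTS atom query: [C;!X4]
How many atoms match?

2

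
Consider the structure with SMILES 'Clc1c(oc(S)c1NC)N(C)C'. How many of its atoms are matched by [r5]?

5

The query [r5] means: r5 matches atoms in a five-membered ring.
Check the 12 heavy atoms by environment: 1× o (aromatic, in 5-ring) → match; 4× c (aromatic, in 5-ring) → match; 2× N (acyclic) → no; 3× C (acyclic) → no; 1× Cl (acyclic) → no; 1× S (acyclic) → no.
Summing the matching environments: 1 + 4 = 5 matching atoms.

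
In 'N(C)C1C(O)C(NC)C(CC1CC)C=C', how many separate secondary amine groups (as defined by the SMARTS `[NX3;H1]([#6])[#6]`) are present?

[NX3;H1]([#6])[#6] is the SMARTS for a secondary amine: a trivalent nitrogen with one H, bonded to two carbons.
The molecule carries 2 separate instances of an N-methylamino group (-NHCH3) meeting every constraint; each maps to a distinct set of atoms, giving 2 matches.

2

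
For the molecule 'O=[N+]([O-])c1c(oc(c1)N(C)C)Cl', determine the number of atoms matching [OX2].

0

The query [OX2] means: aliphatic oxygen with two total connections — ether, hydroxyl, or ester single-bond O.
Check the 12 heavy atoms by environment: 1× o (aromatic, X2) → no; 4× c (aromatic, X3) → no; 1× Cl (X1) → no; 1× N (X3) → no; 2× C (X4) → no; 1× N (charge +1, X3) → no; 1× O (charge -1, X1) → no; 1× O (X1) → no.
No environment satisfies the query, so 0 matching atoms.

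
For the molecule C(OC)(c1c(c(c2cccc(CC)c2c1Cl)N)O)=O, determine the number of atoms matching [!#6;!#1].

The query [!#6;!#1] means: not carbon and not hydrogen — any heteroatom.
Check the 19 heavy atoms by environment: 10× c (aromatic) → no; 3× O → match; 1× Cl → match; 4× C → no; 1× N → match.
Summing the matching environments: 3 + 1 + 1 = 5 matching atoms.

5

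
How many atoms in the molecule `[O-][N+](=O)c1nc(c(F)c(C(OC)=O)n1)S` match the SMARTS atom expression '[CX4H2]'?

0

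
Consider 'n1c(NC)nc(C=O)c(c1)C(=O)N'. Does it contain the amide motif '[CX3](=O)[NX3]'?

Yes

The pattern [CX3](=O)[NX3] describes a carbonyl carbon bonded to a trivalent nitrogen — an amide.
The molecule carries a primary amide (-C(=O)NH2), whose atoms satisfy every constraint of the query, so the pattern matches.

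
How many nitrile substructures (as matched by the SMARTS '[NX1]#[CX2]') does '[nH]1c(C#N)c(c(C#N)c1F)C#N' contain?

[NX1]#[CX2] is the SMARTS for a nitrile: a nitrogen triple-bonded to a two-connected carbon.
The molecule carries 3 separate instances of a nitrile (-C#N) meeting every constraint; each maps to a distinct set of atoms, giving 3 matches.

3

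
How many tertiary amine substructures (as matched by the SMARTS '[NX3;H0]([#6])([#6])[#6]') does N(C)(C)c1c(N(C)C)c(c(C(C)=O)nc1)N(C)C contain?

3

[NX3;H0]([#6])([#6])[#6] is the SMARTS for a tertiary amine: a trivalent nitrogen with no H, bonded to three carbons.
The molecule carries 3 separate instances of a dimethylamino group (-N(CH3)2) meeting every constraint; each maps to a distinct set of atoms, giving 3 matches.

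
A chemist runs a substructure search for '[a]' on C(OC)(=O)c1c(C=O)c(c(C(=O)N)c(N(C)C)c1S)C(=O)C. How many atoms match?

6

The query [a] means: a matches any aromatic atom.
Check the 22 heavy atoms by environment: 6× c (aromatic) → match; 8× C → no; 5× O → no; 2× N → no; 1× S → no.
That gives 6 matching atoms.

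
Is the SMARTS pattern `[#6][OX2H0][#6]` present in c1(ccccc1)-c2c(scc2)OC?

Yes

The pattern [#6][OX2H0][#6] describes an aliphatic oxygen bridging two carbons with no H on the oxygen — an ether.
The molecule carries a methoxy ether (-OCH3), whose atoms satisfy every constraint of the query, so the pattern matches.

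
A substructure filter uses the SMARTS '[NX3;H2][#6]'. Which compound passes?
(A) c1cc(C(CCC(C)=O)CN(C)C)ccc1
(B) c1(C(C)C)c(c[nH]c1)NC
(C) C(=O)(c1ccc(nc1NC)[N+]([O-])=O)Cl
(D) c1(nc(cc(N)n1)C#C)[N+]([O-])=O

D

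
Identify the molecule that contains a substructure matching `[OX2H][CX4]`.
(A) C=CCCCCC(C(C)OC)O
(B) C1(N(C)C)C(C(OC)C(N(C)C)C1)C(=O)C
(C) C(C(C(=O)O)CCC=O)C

A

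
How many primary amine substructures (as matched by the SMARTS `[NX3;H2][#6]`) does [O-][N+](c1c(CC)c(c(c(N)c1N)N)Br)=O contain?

3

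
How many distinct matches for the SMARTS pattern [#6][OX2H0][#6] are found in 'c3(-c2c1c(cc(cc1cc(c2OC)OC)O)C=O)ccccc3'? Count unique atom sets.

[#6][OX2H0][#6] is the SMARTS for an ether: an aliphatic oxygen bridging two carbons with no H on the oxygen.
The molecule carries 2 separate instances of a methoxy ether (-OCH3) meeting every constraint; each maps to a distinct set of atoms, giving 2 matches.

2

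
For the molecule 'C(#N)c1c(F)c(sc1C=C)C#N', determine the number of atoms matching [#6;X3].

6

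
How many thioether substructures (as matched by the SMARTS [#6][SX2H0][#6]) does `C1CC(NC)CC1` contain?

[#6][SX2H0][#6] is the SMARTS for a thioether: an aliphatic sulfur bridging two carbons with no H on the sulfur.
No fragment in the molecule satisfies every constraint, giving 0 matches.

0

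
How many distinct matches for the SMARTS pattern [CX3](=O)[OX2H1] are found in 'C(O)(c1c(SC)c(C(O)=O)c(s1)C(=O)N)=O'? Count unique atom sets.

[CX3](=O)[OX2H1] is the SMARTS for a carboxylic acid: an sp2 carbon double-bonded to O and single-bonded to an -OH oxygen.
The molecule carries 2 separate instances of a carboxylic acid group (-C(=O)OH) meeting every constraint; each maps to a distinct set of atoms, giving 2 matches.

2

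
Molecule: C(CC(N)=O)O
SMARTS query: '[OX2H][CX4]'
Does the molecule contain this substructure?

The pattern [OX2H][CX4] describes a hydroxyl oxygen bound to an sp3 (X4) carbon — an aliphatic alcohol.
The molecule carries a hydroxyl group (-OH), whose atoms satisfy every constraint of the query, so the pattern matches.

Yes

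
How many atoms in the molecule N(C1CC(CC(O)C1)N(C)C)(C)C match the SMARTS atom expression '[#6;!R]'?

4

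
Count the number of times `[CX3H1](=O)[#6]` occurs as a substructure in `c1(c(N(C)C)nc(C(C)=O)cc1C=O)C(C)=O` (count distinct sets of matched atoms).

1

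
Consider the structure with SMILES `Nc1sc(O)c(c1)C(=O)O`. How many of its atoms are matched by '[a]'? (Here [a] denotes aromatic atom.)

5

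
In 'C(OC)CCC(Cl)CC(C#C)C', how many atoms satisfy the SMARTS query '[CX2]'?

The query [CX2] means: C with X2: aliphatic carbon with exactly 2 total connections.
Check the 12 heavy atoms by environment: 8× C (X4) → no; 1× Cl (X1) → no; 1× O (X2) → no; 2× C (X2) → match.
That gives 2 matching atoms.

2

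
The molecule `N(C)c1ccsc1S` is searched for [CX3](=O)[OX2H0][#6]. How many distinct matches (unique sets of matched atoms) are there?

0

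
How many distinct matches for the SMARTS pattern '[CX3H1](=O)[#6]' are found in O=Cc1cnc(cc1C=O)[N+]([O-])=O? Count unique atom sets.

2

[CX3H1](=O)[#6] is the SMARTS for an aldehyde: an sp2 carbon with one H, double-bonded to O and single-bonded to carbon.
The molecule carries 2 separate instances of an aldehyde (-CHO) meeting every constraint; each maps to a distinct set of atoms, giving 2 matches.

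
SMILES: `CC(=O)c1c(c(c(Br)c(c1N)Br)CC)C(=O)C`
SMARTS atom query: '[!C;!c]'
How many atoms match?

5

The query [!C;!c] means: neither aliphatic nor aromatic carbon — same as [!#6].
Check the 17 heavy atoms by environment: 6× c (aromatic) → no; 2× Br → match; 6× C → no; 2× O → match; 1× N → match.
Summing the matching environments: 2 + 2 + 1 = 5 matching atoms.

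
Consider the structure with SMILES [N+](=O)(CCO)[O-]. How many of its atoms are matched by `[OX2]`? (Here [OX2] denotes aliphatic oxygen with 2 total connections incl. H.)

1

The query [OX2] means: aliphatic oxygen with two total connections — ether, hydroxyl, or ester single-bond O.
Check the 6 heavy atoms by environment: 2× C (X4) → no; 1× O (X2) → match; 1× N (charge +1, X3) → no; 1× O (charge -1, X1) → no; 1× O (X1) → no.
That gives 1 matching atom.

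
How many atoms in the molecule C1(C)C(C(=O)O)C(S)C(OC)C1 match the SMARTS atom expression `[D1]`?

5

The query [D1] means: atom with exactly one heavy-atom neighbour (degree 1).
Check the 12 heavy atoms by environment: 5× C (D3) → no; 1× C (D2) → no; 2× O (D1) → match; 1× S (D1) → match; 2× C (D1) → match; 1× O (D2) → no.
Summing the matching environments: 2 + 1 + 2 = 5 matching atoms.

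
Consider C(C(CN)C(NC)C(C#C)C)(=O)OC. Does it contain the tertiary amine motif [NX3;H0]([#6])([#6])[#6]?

No

The pattern [NX3;H0]([#6])([#6])[#6] describes a trivalent nitrogen with no H, bonded to three carbons — a tertiary amine.
The closest candidate here is a primary amino group (-NH2), but the nitrogen has H2, not H0 with three carbons. No other fragment satisfies the full query, so there is no match.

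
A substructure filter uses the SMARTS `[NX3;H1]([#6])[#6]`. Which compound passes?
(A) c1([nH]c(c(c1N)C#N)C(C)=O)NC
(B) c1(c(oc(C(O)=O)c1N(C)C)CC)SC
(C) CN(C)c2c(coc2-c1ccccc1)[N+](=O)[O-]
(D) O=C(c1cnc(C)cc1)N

A

[NX3;H1]([#6])[#6] describes a trivalent nitrogen with one H, bonded to two carbons (a secondary amine).
(A) contains an N-methylamino group (-NHCH3), which satisfies every atom and bond constraint.
(B) has a dimethylamino group (-N(CH3)2) but the nitrogen has H0, not H1.
(C) has a dimethylamino group (-N(CH3)2) but the nitrogen has H0, not H1.
(D) has a primary amide (-C(=O)NH2) but the -C(=O)NH2 nitrogen has H2, not H1.
So the answer is (A).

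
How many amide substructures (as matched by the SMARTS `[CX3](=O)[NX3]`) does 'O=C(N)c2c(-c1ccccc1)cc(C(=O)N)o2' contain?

2

[CX3](=O)[NX3] is the SMARTS for an amide: a carbonyl carbon bonded to a trivalent nitrogen.
The molecule carries 2 separate instances of a primary amide (-C(=O)NH2) meeting every constraint; each maps to a distinct set of atoms, giving 2 matches.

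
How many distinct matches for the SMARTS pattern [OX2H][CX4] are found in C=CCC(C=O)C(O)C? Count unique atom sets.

[OX2H][CX4] is the SMARTS for an aliphatic alcohol: a hydroxyl oxygen bound to an sp3 (X4) carbon.
Exactly one fragment in the molecule meets all constraints, giving 1 match.

1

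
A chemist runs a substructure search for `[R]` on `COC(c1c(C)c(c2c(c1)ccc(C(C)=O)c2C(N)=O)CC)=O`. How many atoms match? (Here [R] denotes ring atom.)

10

Check the 23 heavy atoms by environment: 10× c (aromatic, in 6-ring) → match; 8× C (acyclic) → no; 4× O (acyclic) → no; 1× N (acyclic) → no.
That gives 10 matching atoms.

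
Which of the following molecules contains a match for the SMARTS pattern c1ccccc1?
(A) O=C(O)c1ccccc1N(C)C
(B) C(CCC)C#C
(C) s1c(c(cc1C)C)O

c1ccccc1 describes six aromatic carbons in a ring (a benzene ring).
(A) contains the required atom environment, so the pattern matches.
(B) has a methyl group (-CH3) but no six-membered all-carbon aromatic ring is present.
(C) has a methyl group (-CH3) but no six-membered all-carbon aromatic ring is present.
So the answer is (A).

A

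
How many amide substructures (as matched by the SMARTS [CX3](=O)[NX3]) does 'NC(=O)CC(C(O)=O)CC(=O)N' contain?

[CX3](=O)[NX3] is the SMARTS for an amide: a carbonyl carbon bonded to a trivalent nitrogen.
The molecule carries 2 separate instances of a primary amide (-C(=O)NH2) meeting every constraint; each maps to a distinct set of atoms, giving 2 matches.

2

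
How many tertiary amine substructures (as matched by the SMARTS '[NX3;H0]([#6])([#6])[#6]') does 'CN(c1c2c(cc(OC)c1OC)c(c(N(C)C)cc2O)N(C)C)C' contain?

3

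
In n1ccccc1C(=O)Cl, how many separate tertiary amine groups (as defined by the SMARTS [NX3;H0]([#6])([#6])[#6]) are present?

0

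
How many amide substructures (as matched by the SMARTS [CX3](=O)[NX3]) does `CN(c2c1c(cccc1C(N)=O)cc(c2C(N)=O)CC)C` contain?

2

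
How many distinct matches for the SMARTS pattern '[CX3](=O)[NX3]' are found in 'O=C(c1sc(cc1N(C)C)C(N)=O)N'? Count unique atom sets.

2

[CX3](=O)[NX3] is the SMARTS for an amide: a carbonyl carbon bonded to a trivalent nitrogen.
The molecule carries 2 separate instances of a primary amide (-C(=O)NH2) meeting every constraint; each maps to a distinct set of atoms, giving 2 matches.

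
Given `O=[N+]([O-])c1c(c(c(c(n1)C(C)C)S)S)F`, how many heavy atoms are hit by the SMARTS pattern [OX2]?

0

The query [OX2] means: aliphatic oxygen with two total connections — ether, hydroxyl, or ester single-bond O.
Check the 15 heavy atoms by environment: 1× n (aromatic, X2) → no; 5× c (aromatic, X3) → no; 2× S (X2) → no; 3× C (X4) → no; 1× F (X1) → no; 1× N (charge +1, X3) → no; 1× O (charge -1, X1) → no; 1× O (X1) → no.
No environment satisfies the query, so 0 matching atoms.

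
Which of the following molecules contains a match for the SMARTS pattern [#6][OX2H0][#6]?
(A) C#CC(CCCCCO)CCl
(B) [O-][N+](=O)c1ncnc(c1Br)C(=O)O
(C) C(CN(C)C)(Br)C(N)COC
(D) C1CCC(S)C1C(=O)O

[#6][OX2H0][#6] describes an aliphatic oxygen bridging two carbons with no H on the oxygen (an ether).
(A) has a hydroxyl group (-OH) but the oxygen has H1, not H0 bridging two carbons.
(B) has a carboxylic acid group (-C(=O)OH) but the -OH oxygen has H1; the =O is OX1, not OX2.
(C) contains a methoxy ether (-OCH3), which satisfies every atom and bond constraint.
(D) has a carboxylic acid group (-C(=O)OH) but the -OH oxygen has H1; the =O is OX1, not OX2.
So the answer is (C).

C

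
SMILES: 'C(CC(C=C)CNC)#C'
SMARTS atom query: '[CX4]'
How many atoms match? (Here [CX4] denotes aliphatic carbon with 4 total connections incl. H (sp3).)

The query [CX4] means: C with X4: aliphatic carbon with exactly 4 total connections (bonds + H).
Check the 9 heavy atoms by environment: 4× C (X4) → match; 2× C (X3) → no; 2× C (X2) → no; 1× N (X3) → no.
That gives 4 matching atoms.

4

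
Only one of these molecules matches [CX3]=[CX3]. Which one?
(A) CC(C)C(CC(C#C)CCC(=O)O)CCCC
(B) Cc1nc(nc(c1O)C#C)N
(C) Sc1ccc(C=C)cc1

C

[CX3]=[CX3] describes a non-aromatic C=C double bond between two sp2 carbons (an alkene).
(A) has an ethynyl group (-C#CH) but the C-C bond is a triple bond, not a double bond.
(B) has an ethynyl group (-C#CH) but the C-C bond is a triple bond, not a double bond.
(C) contains a vinyl group (-CH=CH2), which satisfies every atom and bond constraint.
So the answer is (C).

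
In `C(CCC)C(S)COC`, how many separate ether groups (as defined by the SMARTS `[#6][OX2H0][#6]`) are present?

1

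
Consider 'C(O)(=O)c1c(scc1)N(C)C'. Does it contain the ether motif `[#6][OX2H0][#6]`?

No

The pattern [#6][OX2H0][#6] describes an aliphatic oxygen bridging two carbons with no H on the oxygen — an ether.
The closest candidate here is a carboxylic acid group (-C(=O)OH), but the -OH oxygen has H1; the =O is OX1, not OX2. No other fragment satisfies the full query, so there is no match.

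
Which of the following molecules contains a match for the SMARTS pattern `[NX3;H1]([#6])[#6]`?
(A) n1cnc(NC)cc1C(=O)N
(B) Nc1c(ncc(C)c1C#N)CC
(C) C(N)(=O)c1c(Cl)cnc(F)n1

A

[NX3;H1]([#6])[#6] describes a trivalent nitrogen with one H, bonded to two carbons (a secondary amine).
(A) contains an N-methylamino group (-NHCH3), which satisfies every atom and bond constraint.
(B) has a primary amino group (-NH2) but the nitrogen has H2 and only one carbon neighbour.
(C) has a primary amide (-C(=O)NH2) but the -C(=O)NH2 nitrogen has H2, not H1.
So the answer is (A).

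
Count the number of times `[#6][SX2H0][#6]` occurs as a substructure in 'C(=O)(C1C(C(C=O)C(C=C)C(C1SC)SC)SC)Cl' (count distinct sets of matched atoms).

3

[#6][SX2H0][#6] is the SMARTS for a thioether: an aliphatic sulfur bridging two carbons with no H on the sulfur.
The molecule carries 3 separate instances of a methylthio ether (-SCH3) meeting every constraint; each maps to a distinct set of atoms, giving 3 matches.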